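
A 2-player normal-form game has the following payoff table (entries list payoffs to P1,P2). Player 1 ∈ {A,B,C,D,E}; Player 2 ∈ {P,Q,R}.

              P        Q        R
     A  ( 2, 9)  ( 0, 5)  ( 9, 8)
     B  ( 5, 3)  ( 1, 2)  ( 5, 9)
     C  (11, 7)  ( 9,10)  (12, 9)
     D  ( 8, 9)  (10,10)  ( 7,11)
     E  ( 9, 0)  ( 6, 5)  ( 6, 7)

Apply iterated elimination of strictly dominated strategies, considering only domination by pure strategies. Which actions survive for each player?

P1 drop A (C beats it: P:11>2 Q:9>0 R:12>9)
P1 drop B (C beats it: P:11>5 Q:9>1 R:12>5)
P1 drop E (C beats it: P:11>9 Q:9>6 R:12>6)
P2 drop P (Q beats it: C:10>7 D:10>9)
P1→{C,D} P2→{Q,R}

IESDS → P1:{C,D} P2:{Q,R}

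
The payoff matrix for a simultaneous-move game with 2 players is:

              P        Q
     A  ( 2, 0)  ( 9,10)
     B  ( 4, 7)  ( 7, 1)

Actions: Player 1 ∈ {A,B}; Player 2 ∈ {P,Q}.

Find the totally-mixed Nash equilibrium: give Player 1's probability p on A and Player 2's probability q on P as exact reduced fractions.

P1 mixes 3/8 on A; P2 mixes 1/2 on P

P1 indiff ⇒ q·2+(1-q)·9 = q·4+(1-q)·7 ⇒ q(-2) = (1-q)(-2) ⇒ q = 1/2
P2 indiff ⇒ p·0+(1-p)·7 = p·10+(1-p)·1 ⇒ p(-10) = (1-p)(-6) ⇒ p = 3/8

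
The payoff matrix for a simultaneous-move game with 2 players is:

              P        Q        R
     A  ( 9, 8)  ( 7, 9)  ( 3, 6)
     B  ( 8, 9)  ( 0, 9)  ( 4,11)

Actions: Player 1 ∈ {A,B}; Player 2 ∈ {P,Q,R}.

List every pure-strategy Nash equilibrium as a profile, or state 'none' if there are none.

PSNE = {(A,Q), (B,R)}

(A,P): not NE [P2→Q gives 9>8]
(A,Q): NE
(A,R): not NE [P1→B gives 4>3; P2→Q gives 9>6]
(B,P): not NE [P1→A gives 9>8; P2→R gives 11>9]
(B,Q): not NE [P1→A gives 7>0; P2→R gives 11>9]
(B,R): NE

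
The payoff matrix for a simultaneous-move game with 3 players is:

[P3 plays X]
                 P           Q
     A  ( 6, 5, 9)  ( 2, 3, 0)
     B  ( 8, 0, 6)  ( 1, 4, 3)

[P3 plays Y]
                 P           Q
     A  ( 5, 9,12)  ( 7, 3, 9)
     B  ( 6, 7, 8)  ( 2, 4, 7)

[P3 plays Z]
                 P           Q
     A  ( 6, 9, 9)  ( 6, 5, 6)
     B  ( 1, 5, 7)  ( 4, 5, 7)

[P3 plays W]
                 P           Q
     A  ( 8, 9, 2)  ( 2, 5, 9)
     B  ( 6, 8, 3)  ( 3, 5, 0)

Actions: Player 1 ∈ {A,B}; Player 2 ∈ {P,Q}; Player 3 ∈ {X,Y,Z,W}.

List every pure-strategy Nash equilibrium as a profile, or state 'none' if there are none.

PSNE = {(B,P,Y)}

(A,P,X): not NE [P1→B gives 8>6; P3→Y gives 12>9]
(A,P,Y): not NE [P1→B gives 6>5]
(A,P,Z): not NE [P3→Y gives 12>9]
(A,P,W): not NE [P3→Y gives 12>2]
(A,Q,X): not NE [P2→P gives 5>3; P3→W gives 9>0]
(A,Q,Y): not NE [P2→P gives 9>3]
(A,Q,Z): not NE [P2→P gives 9>5; P3→W gives 9>6]
(A,Q,W): not NE [P1→B gives 3>2; P2→P gives 9>5]
(B,P,X): not NE [P2→Q gives 4>0; P3→Y gives 8>6]
(B,P,Y): NE
(B,P,Z): not NE [P1→A gives 6>1; P3→Y gives 8>7]
(B,P,W): not NE [P1→A gives 8>6; P3→Y gives 8>3]
(B,Q,X): not NE [P1→A gives 2>1; P3→Z gives 7>3]
(B,Q,Y): not NE [P1→A gives 7>2; P2→P gives 7>4]
(B,Q,Z): not NE [P1→A gives 6>4]
(B,Q,W): not NE [P2→P gives 8>5; P3→Z gives 7>0]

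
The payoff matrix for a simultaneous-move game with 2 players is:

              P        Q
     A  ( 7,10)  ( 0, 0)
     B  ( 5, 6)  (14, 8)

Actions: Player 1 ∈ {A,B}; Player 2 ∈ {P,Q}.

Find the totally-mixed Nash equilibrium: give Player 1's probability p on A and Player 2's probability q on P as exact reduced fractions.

P1 mixes 1/6 on A; P2 mixes 7/8 on P

P1 indiff ⇒ q·7+(1-q)·0 = q·5+(1-q)·14 ⇒ q(2) = (1-q)(14) ⇒ q = 7/8
P2 indiff ⇒ p·10+(1-p)·6 = p·0+(1-p)·8 ⇒ p(10) = (1-p)(2) ⇒ p = 1/6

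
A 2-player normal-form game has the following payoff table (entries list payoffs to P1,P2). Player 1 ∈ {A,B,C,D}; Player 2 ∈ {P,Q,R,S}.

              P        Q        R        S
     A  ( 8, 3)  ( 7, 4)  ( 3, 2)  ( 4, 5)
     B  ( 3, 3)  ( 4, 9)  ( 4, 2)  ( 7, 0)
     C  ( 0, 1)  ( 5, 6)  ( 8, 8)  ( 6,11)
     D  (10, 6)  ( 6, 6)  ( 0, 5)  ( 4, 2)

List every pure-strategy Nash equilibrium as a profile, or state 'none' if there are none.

NE set: (D,P)

(A,P): not NE [P1→D gives 10>8; P2→S gives 5>3]
(A,Q): not NE [P2→S gives 5>4]
(A,R): not NE [P1→C gives 8>3; P2→S gives 5>2]
(A,S): not NE [P1→B gives 7>4]
(B,P): not NE [P1→D gives 10>3; P2→Q gives 9>3]
(B,Q): not NE [P1→A gives 7>4]
(B,R): not NE [P1→C gives 8>4; P2→Q gives 9>2]
(B,S): not NE [P2→Q gives 9>0]
(C,P): not NE [P1→D gives 10>0; P2→S gives 11>1]
(C,Q): not NE [P1→A gives 7>5; P2→S gives 11>6]
(C,R): not NE [P2→S gives 11>8]
(C,S): not NE [P1→B gives 7>6]
(D,P): NE
(D,Q): not NE [P1→A gives 7>6]
(D,R): not NE [P1→C gives 8>0; P2→Q gives 6>5]
(D,S): not NE [P1→B gives 7>4; P2→Q gives 6>2]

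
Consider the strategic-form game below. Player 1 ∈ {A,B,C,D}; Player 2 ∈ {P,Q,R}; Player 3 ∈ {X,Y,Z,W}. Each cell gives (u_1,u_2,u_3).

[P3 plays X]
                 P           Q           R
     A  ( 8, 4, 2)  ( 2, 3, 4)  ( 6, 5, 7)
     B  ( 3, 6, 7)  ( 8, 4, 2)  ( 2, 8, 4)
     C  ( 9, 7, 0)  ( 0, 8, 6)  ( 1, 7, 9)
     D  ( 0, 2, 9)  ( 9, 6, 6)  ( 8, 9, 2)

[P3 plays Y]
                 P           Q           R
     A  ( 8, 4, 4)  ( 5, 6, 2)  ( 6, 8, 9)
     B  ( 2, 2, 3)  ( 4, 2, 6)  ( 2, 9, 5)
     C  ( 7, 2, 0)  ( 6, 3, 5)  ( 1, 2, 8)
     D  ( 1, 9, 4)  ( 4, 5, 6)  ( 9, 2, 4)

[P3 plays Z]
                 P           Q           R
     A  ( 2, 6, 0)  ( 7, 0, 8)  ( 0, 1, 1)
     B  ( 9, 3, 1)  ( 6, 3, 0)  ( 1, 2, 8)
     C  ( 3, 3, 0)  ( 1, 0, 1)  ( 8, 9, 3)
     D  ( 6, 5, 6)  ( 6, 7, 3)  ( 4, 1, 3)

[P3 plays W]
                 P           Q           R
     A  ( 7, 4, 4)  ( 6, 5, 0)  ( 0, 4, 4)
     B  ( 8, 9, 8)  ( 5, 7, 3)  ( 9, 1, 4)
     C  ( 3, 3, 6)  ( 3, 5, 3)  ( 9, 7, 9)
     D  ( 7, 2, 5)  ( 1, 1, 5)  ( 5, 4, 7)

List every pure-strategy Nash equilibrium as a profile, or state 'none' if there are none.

NE set: (B,P,W), (C,R,W)

(A,P,X): not NE [P1→C gives 9>8; P2→R gives 5>4; P3→W gives 4>2]
(A,P,Y): not NE [P2→R gives 8>4]
(A,P,Z): not NE [P1→B gives 9>2; P3→W gives 4>0]
(A,P,W): not NE [P1→B gives 8>7; P2→Q gives 5>4]
(A,Q,X): not NE [P1→D gives 9>2; P2→R gives 5>3; P3→Z gives 8>4]
(A,Q,Y): not NE [P1→C gives 6>5; P2→R gives 8>6; P3→Z gives 8>2]
(A,Q,Z): not NE [P2→P gives 6>0]
(A,Q,W): not NE [P3→Z gives 8>0]
(A,R,X): not NE [P1→D gives 8>6; P3→Y gives 9>7]
(A,R,Y): not NE [P1→D gives 9>6]
(A,R,Z): not NE [P1→C gives 8>0; P2→P gives 6>1; P3→Y gives 9>1]
(A,R,W): not NE [P1→C gives 9>0; P2→Q gives 5>4; P3→Y gives 9>4]
(B,P,X): not NE [P1→C gives 9>3; P2→R gives 8>6; P3→W gives 8>7]
(B,P,Y): not NE [P1→A gives 8>2; P2→R gives 9>2; P3→W gives 8>3]
(B,P,Z): not NE [P3→W gives 8>1]
(B,P,W): NE
(B,Q,X): not NE [P1→D gives 9>8; P2→R gives 8>4; P3→Y gives 6>2]
(B,Q,Y): not NE [P1→C gives 6>4; P2→R gives 9>2]
(B,Q,Z): not NE [P1→A gives 7>6; P3→Y gives 6>0]
(B,Q,W): not NE [P1→A gives 6>5; P2→P gives 9>7; P3→Y gives 6>3]
(B,R,X): not NE [P1→D gives 8>2; P3→Z gives 8>4]
(B,R,Y): not NE [P1→D gives 9>2; P3→Z gives 8>5]
(B,R,Z): not NE [P1→C gives 8>1; P2→Q gives 3>2]
(B,R,W): not NE [P2→P gives 9>1; P3→Z gives 8>4]
(C,P,X): not NE [P2→Q gives 8>7; P3→W gives 6>0]
(C,P,Y): not NE [P1→A gives 8>7; P2→Q gives 3>2; P3→W gives 6>0]
(C,P,Z): not NE [P1→B gives 9>3; P2→R gives 9>3; P3→W gives 6>0]
(C,P,W): not NE [P1→B gives 8>3; P2→R gives 7>3]
(C,Q,X): not NE [P1→D gives 9>0]
(C,Q,Y): not NE [P3→X gives 6>5]
(C,Q,Z): not NE [P1→A gives 7>1; P2→R gives 9>0; P3→X gives 6>1]
(C,Q,W): not NE [P1→A gives 6>3; P2→R gives 7>5; P3→X gives 6>3]
(C,R,X): not NE [P1→D gives 8>1; P2→Q gives 8>7]
(C,R,Y): not NE [P1→D gives 9>1; P2→Q gives 3>2; P3→W gives 9>8]
(C,R,Z): not NE [P3→W gives 9>3]
(C,R,W): NE
(D,P,X): not NE [P1→C gives 9>0; P2→R gives 9>2]
(D,P,Y): not NE [P1→A gives 8>1; P3→X gives 9>4]
(D,P,Z): not NE [P1→B gives 9>6; P2→Q gives 7>5; P3→X gives 9>6]
(D,P,W): not NE [P1→B gives 8>7; P2→R gives 4>2; P3→X gives 9>5]
(D,Q,X): not NE [P2→R gives 9>6]
(D,Q,Y): not NE [P1→C gives 6>4; P2→P gives 9>5]
(D,Q,Z): not NE [P1→A gives 7>6; P3→Y gives 6>3]
(D,Q,W): not NE [P1→A gives 6>1; P2→R gives 4>1; P3→Y gives 6>5]
(D,R,X): not NE [P3→W gives 7>2]
(D,R,Y): not NE [P2→P gives 9>2; P3→W gives 7>4]
(D,R,Z): not NE [P1→C gives 8>4; P2→Q gives 7>1; P3→W gives 7>3]
(D,R,W): not NE [P1→C gives 9>5]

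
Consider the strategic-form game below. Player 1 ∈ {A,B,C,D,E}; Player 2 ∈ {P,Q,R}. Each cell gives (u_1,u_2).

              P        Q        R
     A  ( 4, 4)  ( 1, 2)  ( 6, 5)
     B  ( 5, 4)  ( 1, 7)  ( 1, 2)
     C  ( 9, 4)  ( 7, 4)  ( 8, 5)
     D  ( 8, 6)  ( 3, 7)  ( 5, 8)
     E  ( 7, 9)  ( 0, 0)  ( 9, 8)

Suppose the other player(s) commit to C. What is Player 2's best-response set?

P2 best: {R}

u_2(P vs C) = 4
u_2(Q vs C) = 4
u_2(R vs C) = 5
max payoff 5 at {R}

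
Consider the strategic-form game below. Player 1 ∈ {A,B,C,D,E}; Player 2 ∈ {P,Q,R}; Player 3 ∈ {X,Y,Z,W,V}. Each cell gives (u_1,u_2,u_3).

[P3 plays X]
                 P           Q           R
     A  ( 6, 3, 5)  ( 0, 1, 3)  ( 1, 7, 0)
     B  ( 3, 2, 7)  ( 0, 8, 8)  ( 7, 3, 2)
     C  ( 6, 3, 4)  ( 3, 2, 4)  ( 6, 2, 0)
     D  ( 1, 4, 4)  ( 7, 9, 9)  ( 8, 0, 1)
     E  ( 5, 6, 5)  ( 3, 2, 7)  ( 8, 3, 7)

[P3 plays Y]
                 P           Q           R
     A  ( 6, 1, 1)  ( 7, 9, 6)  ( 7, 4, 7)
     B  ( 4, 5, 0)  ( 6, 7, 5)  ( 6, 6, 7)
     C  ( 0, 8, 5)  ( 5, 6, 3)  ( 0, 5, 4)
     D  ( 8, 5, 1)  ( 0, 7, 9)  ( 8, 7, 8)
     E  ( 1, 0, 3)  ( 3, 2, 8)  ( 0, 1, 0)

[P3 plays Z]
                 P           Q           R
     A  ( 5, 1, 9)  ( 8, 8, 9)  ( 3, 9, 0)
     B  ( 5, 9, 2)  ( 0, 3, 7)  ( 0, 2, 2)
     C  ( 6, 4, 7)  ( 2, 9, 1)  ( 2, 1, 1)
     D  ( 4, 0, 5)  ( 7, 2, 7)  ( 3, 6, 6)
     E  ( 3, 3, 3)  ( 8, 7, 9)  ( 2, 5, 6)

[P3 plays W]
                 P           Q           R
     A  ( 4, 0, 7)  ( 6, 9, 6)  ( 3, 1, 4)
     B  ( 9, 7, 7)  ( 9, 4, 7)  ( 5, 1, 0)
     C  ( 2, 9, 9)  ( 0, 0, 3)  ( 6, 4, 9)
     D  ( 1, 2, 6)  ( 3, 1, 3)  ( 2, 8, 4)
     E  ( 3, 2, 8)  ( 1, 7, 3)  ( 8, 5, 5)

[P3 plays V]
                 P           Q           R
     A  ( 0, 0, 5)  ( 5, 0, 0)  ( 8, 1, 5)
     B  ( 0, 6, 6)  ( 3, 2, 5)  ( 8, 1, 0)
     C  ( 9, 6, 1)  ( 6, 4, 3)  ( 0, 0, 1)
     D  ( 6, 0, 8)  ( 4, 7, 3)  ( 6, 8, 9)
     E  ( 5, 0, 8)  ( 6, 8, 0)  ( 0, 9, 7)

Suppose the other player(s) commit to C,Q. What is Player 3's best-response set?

u_3(X vs C,Q) = 4
u_3(Y vs C,Q) = 3
u_3(Z vs C,Q) = 1
u_3(W vs C,Q) = 3
u_3(V vs C,Q) = 3
max payoff 4 at {X}

argmax u_3 = {X}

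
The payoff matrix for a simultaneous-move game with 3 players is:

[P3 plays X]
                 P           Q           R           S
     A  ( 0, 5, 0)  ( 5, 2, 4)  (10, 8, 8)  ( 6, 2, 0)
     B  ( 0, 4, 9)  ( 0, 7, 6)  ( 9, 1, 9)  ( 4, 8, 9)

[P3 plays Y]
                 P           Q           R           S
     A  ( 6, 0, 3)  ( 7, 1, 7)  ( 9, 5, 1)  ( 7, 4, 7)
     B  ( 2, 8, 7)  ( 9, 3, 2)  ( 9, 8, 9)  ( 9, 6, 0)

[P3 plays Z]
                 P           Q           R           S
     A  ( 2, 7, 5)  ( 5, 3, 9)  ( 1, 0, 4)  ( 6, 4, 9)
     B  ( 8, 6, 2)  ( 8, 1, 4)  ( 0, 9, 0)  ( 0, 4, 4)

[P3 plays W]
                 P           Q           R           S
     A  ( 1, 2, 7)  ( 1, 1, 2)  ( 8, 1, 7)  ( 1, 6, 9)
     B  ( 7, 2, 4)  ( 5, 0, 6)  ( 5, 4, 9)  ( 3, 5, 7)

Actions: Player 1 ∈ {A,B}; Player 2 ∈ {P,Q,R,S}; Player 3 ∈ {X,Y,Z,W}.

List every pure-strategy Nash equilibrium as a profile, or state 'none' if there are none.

Nash profiles: (A,R,X), (B,R,Y)

(A,P,X): not NE [P2→R gives 8>5; P3→W gives 7>0]
(A,P,Y): not NE [P2→R gives 5>0; P3→W gives 7>3]
(A,P,Z): not NE [P1→B gives 8>2; P3→W gives 7>5]
(A,P,W): not NE [P1→B gives 7>1; P2→S gives 6>2]
(A,Q,X): not NE [P2→R gives 8>2; P3→Z gives 9>4]
(A,Q,Y): not NE [P1→B gives 9>7; P2→R gives 5>1; P3→Z gives 9>7]
(A,Q,Z): not NE [P1→B gives 8>5; P2→P gives 7>3]
(A,Q,W): not NE [P1→B gives 5>1; P2→S gives 6>1; P3→Z gives 9>2]
(A,R,X): NE
(A,R,Y): not NE [P3→X gives 8>1]
(A,R,Z): not NE [P2→P gives 7>0; P3→X gives 8>4]
(A,R,W): not NE [P2→S gives 6>1; P3→X gives 8>7]
(A,S,X): not NE [P2→R gives 8>2; P3→W gives 9>0]
(A,S,Y): not NE [P1→B gives 9>7; P2→R gives 5>4; P3→W gives 9>7]
(A,S,Z): not NE [P2→P gives 7>4]
(A,S,W): not NE [P1→B gives 3>1]
(B,P,X): not NE [P2→S gives 8>4]
(B,P,Y): not NE [P1→A gives 6>2; P3→X gives 9>7]
(B,P,Z): not NE [P2→R gives 9>6; P3→X gives 9>2]
(B,P,W): not NE [P2→S gives 5>2; P3→X gives 9>4]
(B,Q,X): not NE [P1→A gives 5>0; P2→S gives 8>7]
(B,Q,Y): not NE [P2→R gives 8>3; P3→W gives 6>2]
(B,Q,Z): not NE [P2→R gives 9>1; P3→W gives 6>4]
(B,Q,W): not NE [P2→S gives 5>0]
(B,R,X): not NE [P1→A gives 10>9; P2→S gives 8>1]
(B,R,Y): NE
(B,R,Z): not NE [P1→A gives 1>0; P3→W gives 9>0]
(B,R,W): not NE [P1→A gives 8>5; P2→S gives 5>4]
(B,S,X): not NE [P1→A gives 6>4]
(B,S,Y): not NE [P2→R gives 8>6; P3→X gives 9>0]
(B,S,Z): not NE [P1→A gives 6>0; P2→R gives 9>4; P3→X gives 9>4]
(B,S,W): not NE [P3→X gives 9>7]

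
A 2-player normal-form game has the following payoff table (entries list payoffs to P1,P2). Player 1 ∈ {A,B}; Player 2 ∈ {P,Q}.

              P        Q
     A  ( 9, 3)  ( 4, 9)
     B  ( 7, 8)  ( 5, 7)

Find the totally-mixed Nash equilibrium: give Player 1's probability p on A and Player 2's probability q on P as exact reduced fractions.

P1 mixes 1/7 on A; P2 mixes 1/3 on P

P1 indiff ⇒ q·9+(1-q)·4 = q·7+(1-q)·5 ⇒ q(2) = (1-q)(1) ⇒ q = 1/3
P2 indiff ⇒ p·3+(1-p)·8 = p·9+(1-p)·7 ⇒ p(-6) = (1-p)(-1) ⇒ p = 1/7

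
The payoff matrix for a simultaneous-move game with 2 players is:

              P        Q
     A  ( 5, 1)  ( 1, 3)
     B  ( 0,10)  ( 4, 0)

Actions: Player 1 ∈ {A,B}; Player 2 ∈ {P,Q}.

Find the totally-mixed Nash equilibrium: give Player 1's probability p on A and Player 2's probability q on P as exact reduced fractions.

P1 indiff ⇒ q·5+(1-q)·1 = q·0+(1-q)·4 ⇒ q(5) = (1-q)(3) ⇒ q = 3/8
P2 indiff ⇒ p·1+(1-p)·10 = p·3+(1-p)·0 ⇒ p(-2) = (1-p)(-10) ⇒ p = 5/6

p=5/6, q=3/8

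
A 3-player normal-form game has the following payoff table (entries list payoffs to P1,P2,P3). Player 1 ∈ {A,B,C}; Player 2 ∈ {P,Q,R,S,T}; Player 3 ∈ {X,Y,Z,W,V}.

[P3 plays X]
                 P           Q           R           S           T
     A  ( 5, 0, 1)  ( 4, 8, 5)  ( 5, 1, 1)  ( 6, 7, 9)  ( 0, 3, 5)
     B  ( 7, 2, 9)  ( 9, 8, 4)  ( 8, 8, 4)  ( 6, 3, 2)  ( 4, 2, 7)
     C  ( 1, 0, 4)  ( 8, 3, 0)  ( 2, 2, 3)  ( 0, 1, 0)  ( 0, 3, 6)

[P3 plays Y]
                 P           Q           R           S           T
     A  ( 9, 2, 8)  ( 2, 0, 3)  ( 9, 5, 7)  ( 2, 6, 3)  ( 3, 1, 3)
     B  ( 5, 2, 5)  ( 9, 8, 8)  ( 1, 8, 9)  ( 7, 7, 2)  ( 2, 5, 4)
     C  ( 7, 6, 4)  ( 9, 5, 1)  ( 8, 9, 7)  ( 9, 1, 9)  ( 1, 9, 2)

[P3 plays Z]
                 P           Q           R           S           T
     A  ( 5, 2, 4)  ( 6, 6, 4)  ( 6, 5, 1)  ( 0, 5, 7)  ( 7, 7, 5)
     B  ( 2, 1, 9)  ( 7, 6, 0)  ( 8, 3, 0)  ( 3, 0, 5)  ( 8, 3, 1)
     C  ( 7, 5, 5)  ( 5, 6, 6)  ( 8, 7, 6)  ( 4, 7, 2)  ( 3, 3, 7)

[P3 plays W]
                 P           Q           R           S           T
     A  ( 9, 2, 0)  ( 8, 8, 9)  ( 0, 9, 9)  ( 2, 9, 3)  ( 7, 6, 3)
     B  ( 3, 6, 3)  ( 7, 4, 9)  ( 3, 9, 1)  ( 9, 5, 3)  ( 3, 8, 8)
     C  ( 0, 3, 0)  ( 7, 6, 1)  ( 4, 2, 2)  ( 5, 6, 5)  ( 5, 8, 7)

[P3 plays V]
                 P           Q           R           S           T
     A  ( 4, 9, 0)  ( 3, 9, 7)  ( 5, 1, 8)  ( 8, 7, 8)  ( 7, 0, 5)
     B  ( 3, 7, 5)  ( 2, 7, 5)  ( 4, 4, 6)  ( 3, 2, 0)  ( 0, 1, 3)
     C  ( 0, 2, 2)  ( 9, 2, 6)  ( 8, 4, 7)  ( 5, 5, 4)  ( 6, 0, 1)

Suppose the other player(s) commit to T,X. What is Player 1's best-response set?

u_1(A vs T,X) = 0
u_1(B vs T,X) = 4
u_1(C vs T,X) = 0
max payoff 4 at {B}

BR_1 = {B}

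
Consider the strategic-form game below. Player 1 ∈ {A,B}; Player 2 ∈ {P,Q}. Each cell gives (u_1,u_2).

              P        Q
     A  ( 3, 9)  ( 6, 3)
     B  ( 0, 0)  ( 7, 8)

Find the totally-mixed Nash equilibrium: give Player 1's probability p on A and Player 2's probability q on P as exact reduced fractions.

P1 mixes 4/7 on A; P2 mixes 1/4 on P

P1 indiff ⇒ q·3+(1-q)·6 = q·0+(1-q)·7 ⇒ q(3) = (1-q)(1) ⇒ q = 1/4
P2 indiff ⇒ p·9+(1-p)·0 = p·3+(1-p)·8 ⇒ p(6) = (1-p)(8) ⇒ p = 4/7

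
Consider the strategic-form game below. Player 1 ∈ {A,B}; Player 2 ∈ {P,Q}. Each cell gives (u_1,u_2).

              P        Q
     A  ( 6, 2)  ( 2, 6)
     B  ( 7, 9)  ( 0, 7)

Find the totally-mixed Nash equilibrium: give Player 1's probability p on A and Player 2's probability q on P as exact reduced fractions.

P1 indiff ⇒ q·6+(1-q)·2 = q·7+(1-q)·0 ⇒ q(-1) = (1-q)(-2) ⇒ q = 2/3
P2 indiff ⇒ p·2+(1-p)·9 = p·6+(1-p)·7 ⇒ p(-4) = (1-p)(-2) ⇒ p = 1/3

p=1/3, q=2/3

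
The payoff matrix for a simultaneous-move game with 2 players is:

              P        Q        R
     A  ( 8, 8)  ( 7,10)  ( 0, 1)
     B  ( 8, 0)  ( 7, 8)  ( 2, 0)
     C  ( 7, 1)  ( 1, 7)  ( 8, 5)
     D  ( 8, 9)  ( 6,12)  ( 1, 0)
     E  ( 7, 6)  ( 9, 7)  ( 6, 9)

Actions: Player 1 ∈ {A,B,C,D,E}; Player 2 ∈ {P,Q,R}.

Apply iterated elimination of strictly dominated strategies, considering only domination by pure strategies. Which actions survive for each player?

P2 drop P (Q beats it: A:10>8 B:8>0 C:7>1 D:12>9 E:7>6)
P1 drop A (E beats it: Q:9>7 R:6>0)
P1 drop B (E beats it: Q:9>7 R:6>2)
P1 drop D (E beats it: Q:9>6 R:6>1)
P1→{C,E} P2→{Q,R}

Survivors P1:{C,E} P2:{Q,R}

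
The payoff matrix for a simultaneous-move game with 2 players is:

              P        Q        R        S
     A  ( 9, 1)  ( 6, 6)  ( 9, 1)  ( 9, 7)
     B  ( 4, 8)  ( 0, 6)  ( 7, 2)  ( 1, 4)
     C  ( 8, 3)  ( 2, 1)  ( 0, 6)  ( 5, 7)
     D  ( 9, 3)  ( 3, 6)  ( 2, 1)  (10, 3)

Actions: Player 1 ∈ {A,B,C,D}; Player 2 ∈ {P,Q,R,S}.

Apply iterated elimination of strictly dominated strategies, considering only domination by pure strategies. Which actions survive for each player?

IESDS → P1:{A,D} P2:{Q,S}

P1 drop B (A beats it: P:9>4 Q:6>0 R:9>7 S:9>1)
P1 drop C (A beats it: P:9>8 Q:6>2 R:9>0 S:9>5)
P2 drop P (Q beats it: A:6>1 D:6>3)
P2 drop R (Q beats it: A:6>1 D:6>1)
P1→{A,D} P2→{Q,S}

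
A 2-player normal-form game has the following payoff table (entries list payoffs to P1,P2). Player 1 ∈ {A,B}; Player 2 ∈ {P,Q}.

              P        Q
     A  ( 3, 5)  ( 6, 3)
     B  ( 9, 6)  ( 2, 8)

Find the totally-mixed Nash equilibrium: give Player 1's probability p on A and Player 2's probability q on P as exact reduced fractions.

(p,q) = (1/2, 2/5)

P1 indiff ⇒ q·3+(1-q)·6 = q·9+(1-q)·2 ⇒ q(-6) = (1-q)(-4) ⇒ q = 2/5
P2 indiff ⇒ p·5+(1-p)·6 = p·3+(1-p)·8 ⇒ p(2) = (1-p)(2) ⇒ p = 1/2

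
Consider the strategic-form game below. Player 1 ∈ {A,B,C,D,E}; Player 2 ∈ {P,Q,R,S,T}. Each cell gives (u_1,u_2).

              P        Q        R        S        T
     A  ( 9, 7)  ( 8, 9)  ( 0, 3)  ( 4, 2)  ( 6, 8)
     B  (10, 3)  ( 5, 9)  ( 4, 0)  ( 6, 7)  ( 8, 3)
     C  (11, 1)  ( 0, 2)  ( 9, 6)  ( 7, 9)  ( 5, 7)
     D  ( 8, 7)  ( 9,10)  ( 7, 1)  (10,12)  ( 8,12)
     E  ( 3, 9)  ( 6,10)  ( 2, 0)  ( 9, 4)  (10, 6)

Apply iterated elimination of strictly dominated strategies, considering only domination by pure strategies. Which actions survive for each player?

P2 drop P (Q beats it: A:9>7 B:9>3 C:2>1 D:10>7 E:10>9)
P1 drop A (D beats it: Q:9>8 R:7>0 S:10>4 T:8>6)
P2 drop R (S beats it: B:7>0 C:9>6 D:12>1 E:4>0)
P1 drop B (E beats it: Q:6>5 S:9>6 T:10>8)
P1 drop C (D beats it: Q:9>0 S:10>7 T:8>5)
P1→{D,E} P2→{Q,S,T}

Remaining: P1:{D,E} P2:{Q,S,T}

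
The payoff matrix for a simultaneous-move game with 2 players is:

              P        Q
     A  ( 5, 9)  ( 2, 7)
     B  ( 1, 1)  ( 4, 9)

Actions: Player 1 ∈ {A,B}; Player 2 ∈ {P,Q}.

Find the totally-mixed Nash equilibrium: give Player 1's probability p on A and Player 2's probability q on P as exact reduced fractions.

P1 mixes 4/5 on A; P2 mixes 1/3 on P

P1 indiff ⇒ q·5+(1-q)·2 = q·1+(1-q)·4 ⇒ q(4) = (1-q)(2) ⇒ q = 1/3
P2 indiff ⇒ p·9+(1-p)·1 = p·7+(1-p)·9 ⇒ p(2) = (1-p)(8) ⇒ p = 4/5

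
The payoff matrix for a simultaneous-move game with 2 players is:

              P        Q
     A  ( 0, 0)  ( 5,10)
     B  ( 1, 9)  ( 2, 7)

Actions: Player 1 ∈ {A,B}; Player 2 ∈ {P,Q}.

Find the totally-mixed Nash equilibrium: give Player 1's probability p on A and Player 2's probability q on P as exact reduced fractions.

P1 indiff ⇒ q·0+(1-q)·5 = q·1+(1-q)·2 ⇒ q(-1) = (1-q)(-3) ⇒ q = 3/4
P2 indiff ⇒ p·0+(1-p)·9 = p·10+(1-p)·7 ⇒ p(-10) = (1-p)(-2) ⇒ p = 1/6

(p,q) = (1/6, 3/4)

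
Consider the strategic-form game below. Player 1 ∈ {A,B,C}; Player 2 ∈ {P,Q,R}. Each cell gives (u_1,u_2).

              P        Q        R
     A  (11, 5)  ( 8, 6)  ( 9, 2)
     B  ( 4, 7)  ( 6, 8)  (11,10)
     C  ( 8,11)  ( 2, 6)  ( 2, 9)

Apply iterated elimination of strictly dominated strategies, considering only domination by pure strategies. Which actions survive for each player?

Remaining: P1:{A,B} P2:{Q,R}

P1 drop C (A beats it: P:11>8 Q:8>2 R:9>2)
P2 drop P (Q beats it: A:6>5 B:8>7)
P1→{A,B} P2→{Q,R}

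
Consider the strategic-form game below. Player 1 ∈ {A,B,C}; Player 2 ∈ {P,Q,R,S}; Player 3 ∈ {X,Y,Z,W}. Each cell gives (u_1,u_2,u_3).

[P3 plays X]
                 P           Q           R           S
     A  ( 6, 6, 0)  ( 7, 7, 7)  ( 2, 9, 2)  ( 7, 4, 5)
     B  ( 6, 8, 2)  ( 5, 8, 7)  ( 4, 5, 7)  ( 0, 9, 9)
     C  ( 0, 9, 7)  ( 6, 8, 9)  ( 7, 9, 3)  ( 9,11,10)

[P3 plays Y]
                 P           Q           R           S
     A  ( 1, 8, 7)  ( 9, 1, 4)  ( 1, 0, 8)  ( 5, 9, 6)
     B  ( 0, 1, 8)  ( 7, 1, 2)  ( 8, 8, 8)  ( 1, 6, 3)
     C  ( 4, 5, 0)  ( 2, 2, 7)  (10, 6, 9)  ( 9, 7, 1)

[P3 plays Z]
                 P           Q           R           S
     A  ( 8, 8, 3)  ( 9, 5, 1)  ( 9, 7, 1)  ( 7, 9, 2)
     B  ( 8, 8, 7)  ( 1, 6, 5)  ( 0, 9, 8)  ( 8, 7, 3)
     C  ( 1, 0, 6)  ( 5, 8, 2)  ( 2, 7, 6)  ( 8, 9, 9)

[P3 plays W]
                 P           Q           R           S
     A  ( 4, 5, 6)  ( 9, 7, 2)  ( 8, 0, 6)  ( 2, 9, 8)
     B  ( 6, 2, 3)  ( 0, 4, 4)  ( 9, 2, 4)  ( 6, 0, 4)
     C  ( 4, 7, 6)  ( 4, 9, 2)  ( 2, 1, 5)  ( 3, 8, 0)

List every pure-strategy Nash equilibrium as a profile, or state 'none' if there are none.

Nash profiles: (C,S,X)

(A,P,X): not NE [P2→R gives 9>6; P3→Y gives 7>0]
(A,P,Y): not NE [P1→C gives 4>1; P2→S gives 9>8]
(A,P,Z): not NE [P2→S gives 9>8; P3→Y gives 7>3]
(A,P,W): not NE [P1→B gives 6>4; P2→S gives 9>5; P3→Y gives 7>6]
(A,Q,X): not NE [P2→R gives 9>7]
(A,Q,Y): not NE [P2→S gives 9>1; P3→X gives 7>4]
(A,Q,Z): not NE [P2→S gives 9>5; P3→X gives 7>1]
(A,Q,W): not NE [P2→S gives 9>7; P3→X gives 7>2]
(A,R,X): not NE [P1→C gives 7>2; P3→Y gives 8>2]
(A,R,Y): not NE [P1→C gives 10>1; P2→S gives 9>0]
(A,R,Z): not NE [P2→S gives 9>7; P3→Y gives 8>1]
(A,R,W): not NE [P1→B gives 9>8; P2→S gives 9>0; P3→Y gives 8>6]
(A,S,X): not NE [P1→C gives 9>7; P2→R gives 9>4; P3→W gives 8>5]
(A,S,Y): not NE [P1→C gives 9>5; P3→W gives 8>6]
(A,S,Z): not NE [P1→C gives 8>7; P3→W gives 8>2]
(A,S,W): not NE [P1→B gives 6>2]
(B,P,X): not NE [P2→S gives 9>8; P3→Y gives 8>2]
(B,P,Y): not NE [P1→C gives 4>0; P2→R gives 8>1]
(B,P,Z): not NE [P2→R gives 9>8; P3→Y gives 8>7]
(B,P,W): not NE [P2→Q gives 4>2; P3→Y gives 8>3]
(B,Q,X): not NE [P1→A gives 7>5; P2→S gives 9>8]
(B,Q,Y): not NE [P1→A gives 9>7; P2→R gives 8>1; P3→X gives 7>2]
(B,Q,Z): not NE [P1→A gives 9>1; P2→R gives 9>6; P3→X gives 7>5]
(B,Q,W): not NE [P1→A gives 9>0; P3→X gives 7>4]
(B,R,X): not NE [P1→C gives 7>4; P2→S gives 9>5; P3→Z gives 8>7]
(B,R,Y): not NE [P1→C gives 10>8]
(B,R,Z): not NE [P1→A gives 9>0]
(B,R,W): not NE [P2→Q gives 4>2; P3→Z gives 8>4]
(B,S,X): not NE [P1→C gives 9>0]
(B,S,Y): not NE [P1→C gives 9>1; P2→R gives 8>6; P3→X gives 9>3]
(B,S,Z): not NE [P2→R gives 9>7; P3→X gives 9>3]
(B,S,W): not NE [P2→Q gives 4>0; P3→X gives 9>4]
(C,P,X): not NE [P1→B gives 6>0; P2→S gives 11>9]
(C,P,Y): not NE [P2→S gives 7>5; P3→X gives 7>0]
(C,P,Z): not NE [P1→B gives 8>1; P2→S gives 9>0; P3→X gives 7>6]
(C,P,W): not NE [P1→B gives 6>4; P2→Q gives 9>7; P3→X gives 7>6]
(C,Q,X): not NE [P1→A gives 7>6; P2→S gives 11>8]
(C,Q,Y): not NE [P1→A gives 9>2; P2→S gives 7>2; P3→X gives 9>7]
(C,Q,Z): not NE [P1→A gives 9>5; P2→S gives 9>8; P3→X gives 9>2]
(C,Q,W): not NE [P1→A gives 9>4; P3→X gives 9>2]
(C,R,X): not NE [P2→S gives 11>9; P3→Y gives 9>3]
(C,R,Y): not NE [P2→S gives 7>6]
(C,R,Z): not NE [P1→A gives 9>2; P2→S gives 9>7; P3→Y gives 9>6]
(C,R,W): not NE [P1→B gives 9>2; P2→Q gives 9>1; P3→Y gives 9>5]
(C,S,X): NE
(C,S,Y): not NE [P3→X gives 10>1]
(C,S,Z): not NE [P3→X gives 10>9]
(C,S,W): not NE [P1→B gives 6>3; P2→Q gives 9>8; P3→X gives 10>0]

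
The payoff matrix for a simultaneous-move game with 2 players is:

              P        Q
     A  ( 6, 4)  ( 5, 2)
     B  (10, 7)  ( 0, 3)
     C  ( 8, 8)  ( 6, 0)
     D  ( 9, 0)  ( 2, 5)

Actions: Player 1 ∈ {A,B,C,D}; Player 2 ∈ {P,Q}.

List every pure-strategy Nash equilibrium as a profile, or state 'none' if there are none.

(A,P): not NE [P1→B gives 10>6]
(A,Q): not NE [P1→C gives 6>5; P2→P gives 4>2]
(B,P): NE
(B,Q): not NE [P1→C gives 6>0; P2→P gives 7>3]
(C,P): not NE [P1→B gives 10>8]
(C,Q): not NE [P2→P gives 8>0]
(D,P): not NE [P1→B gives 10>9; P2→Q gives 5>0]
(D,Q): not NE [P1→C gives 6>2]

Nash profiles: (B,P)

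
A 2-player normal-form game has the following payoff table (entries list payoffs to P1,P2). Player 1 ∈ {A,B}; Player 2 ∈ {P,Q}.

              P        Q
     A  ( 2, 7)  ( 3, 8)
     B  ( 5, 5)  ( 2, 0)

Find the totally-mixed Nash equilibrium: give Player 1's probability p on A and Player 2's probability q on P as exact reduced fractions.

P1 indiff ⇒ q·2+(1-q)·3 = q·5+(1-q)·2 ⇒ q(-3) = (1-q)(-1) ⇒ q = 1/4
P2 indiff ⇒ p·7+(1-p)·5 = p·8+(1-p)·0 ⇒ p(-1) = (1-p)(-5) ⇒ p = 5/6

P1 mixes 5/6 on A; P2 mixes 1/4 on P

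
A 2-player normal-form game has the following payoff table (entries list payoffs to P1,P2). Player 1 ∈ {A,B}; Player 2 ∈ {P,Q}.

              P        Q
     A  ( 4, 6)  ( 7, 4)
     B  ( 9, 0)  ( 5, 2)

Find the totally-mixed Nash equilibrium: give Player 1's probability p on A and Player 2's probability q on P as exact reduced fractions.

P1 indiff ⇒ q·4+(1-q)·7 = q·9+(1-q)·5 ⇒ q(-5) = (1-q)(-2) ⇒ q = 2/7
P2 indiff ⇒ p·6+(1-p)·0 = p·4+(1-p)·2 ⇒ p(2) = (1-p)(2) ⇒ p = 1/2

P1 mixes 1/2 on A; P2 mixes 2/7 on P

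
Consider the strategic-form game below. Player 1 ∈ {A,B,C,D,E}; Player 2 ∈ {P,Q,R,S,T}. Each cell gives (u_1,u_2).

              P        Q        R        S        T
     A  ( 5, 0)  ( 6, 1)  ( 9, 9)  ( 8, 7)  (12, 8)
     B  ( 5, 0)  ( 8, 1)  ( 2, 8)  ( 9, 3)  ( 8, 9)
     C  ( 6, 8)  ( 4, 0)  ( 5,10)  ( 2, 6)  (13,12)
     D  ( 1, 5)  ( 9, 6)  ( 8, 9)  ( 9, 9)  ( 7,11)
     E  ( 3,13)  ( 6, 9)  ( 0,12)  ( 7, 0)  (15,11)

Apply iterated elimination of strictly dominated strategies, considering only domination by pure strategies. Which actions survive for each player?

P2 drop Q (R beats it: A:9>1 B:8>1 C:10>0 D:9>6 E:12>9)
P2 drop S (T beats it: A:8>7 B:9>3 C:12>6 D:11>9 E:11>0)
P1 drop B (C beats it: P:6>5 R:5>2 T:13>8)
P1 drop D (A beats it: P:5>1 R:9>8 T:12>7)
P1→{A,C,E} P2→{P,R,T}

Remaining: P1:{A,C,E} P2:{P,R,T}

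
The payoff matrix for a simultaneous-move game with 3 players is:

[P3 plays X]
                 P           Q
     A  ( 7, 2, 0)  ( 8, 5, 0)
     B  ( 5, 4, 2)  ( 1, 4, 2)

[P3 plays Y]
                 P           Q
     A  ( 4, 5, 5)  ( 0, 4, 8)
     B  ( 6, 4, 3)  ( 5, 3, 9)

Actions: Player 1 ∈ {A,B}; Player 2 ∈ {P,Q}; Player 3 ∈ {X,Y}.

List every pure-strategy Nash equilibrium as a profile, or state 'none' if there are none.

Nash profiles: (B,P,Y)

(A,P,X): not NE [P2→Q gives 5>2; P3→Y gives 5>0]
(A,P,Y): not NE [P1→B gives 6>4]
(A,Q,X): not NE [P3→Y gives 8>0]
(A,Q,Y): not NE [P1→B gives 5>0; P2→P gives 5>4]
(B,P,X): not NE [P1→A gives 7>5; P3→Y gives 3>2]
(B,P,Y): NE
(B,Q,X): not NE [P1→A gives 8>1; P3→Y gives 9>2]
(B,Q,Y): not NE [P2→P gives 4>3]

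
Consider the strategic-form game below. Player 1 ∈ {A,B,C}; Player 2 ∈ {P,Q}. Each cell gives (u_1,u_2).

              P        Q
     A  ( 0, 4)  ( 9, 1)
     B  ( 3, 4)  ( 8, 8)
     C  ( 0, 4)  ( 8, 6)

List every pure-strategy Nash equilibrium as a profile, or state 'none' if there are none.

PSNE: ∅

(A,P): not NE [P1→B gives 3>0]
(A,Q): not NE [P2→P gives 4>1]
(B,P): not NE [P2→Q gives 8>4]
(B,Q): not NE [P1→A gives 9>8]
(C,P): not NE [P1→B gives 3>0; P2→Q gives 6>4]
(C,Q): not NE [P1→A gives 9>8]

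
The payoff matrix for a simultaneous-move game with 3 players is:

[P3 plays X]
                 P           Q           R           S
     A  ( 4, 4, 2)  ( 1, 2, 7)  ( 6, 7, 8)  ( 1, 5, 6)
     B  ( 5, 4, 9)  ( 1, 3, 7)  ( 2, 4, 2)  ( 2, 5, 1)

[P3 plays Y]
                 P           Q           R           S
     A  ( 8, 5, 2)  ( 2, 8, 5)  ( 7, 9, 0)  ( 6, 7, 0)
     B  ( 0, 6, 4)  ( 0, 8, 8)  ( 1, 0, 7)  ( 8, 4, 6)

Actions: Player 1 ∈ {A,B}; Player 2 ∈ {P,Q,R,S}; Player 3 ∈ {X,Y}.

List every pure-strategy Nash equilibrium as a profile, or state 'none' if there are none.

PSNE = {(A,R,X)}

(A,P,X): not NE [P1→B gives 5>4; P2→R gives 7>4]
(A,P,Y): not NE [P2→R gives 9>5]
(A,Q,X): not NE [P2→R gives 7>2]
(A,Q,Y): not NE [P2→R gives 9>8; P3→X gives 7>5]
(A,R,X): NE
(A,R,Y): not NE [P3→X gives 8>0]
(A,S,X): not NE [P1→B gives 2>1; P2→R gives 7>5]
(A,S,Y): not NE [P1→B gives 8>6; P2→R gives 9>7; P3→X gives 6>0]
(B,P,X): not NE [P2→S gives 5>4]
(B,P,Y): not NE [P1→A gives 8>0; P2→Q gives 8>6; P3→X gives 9>4]
(B,Q,X): not NE [P2→S gives 5>3; P3→Y gives 8>7]
(B,Q,Y): not NE [P1→A gives 2>0]
(B,R,X): not NE [P1→A gives 6>2; P2→S gives 5>4; P3→Y gives 7>2]
(B,R,Y): not NE [P1→A gives 7>1; P2→Q gives 8>0]
(B,S,X): not NE [P3→Y gives 6>1]
(B,S,Y): not NE [P2→Q gives 8>4]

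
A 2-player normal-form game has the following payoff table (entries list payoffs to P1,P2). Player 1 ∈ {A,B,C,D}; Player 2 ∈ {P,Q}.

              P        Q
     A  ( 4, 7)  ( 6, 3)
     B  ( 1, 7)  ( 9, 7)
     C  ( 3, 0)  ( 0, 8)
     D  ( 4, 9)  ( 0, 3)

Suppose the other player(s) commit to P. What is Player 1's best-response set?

u_1(A vs P) = 4
u_1(B vs P) = 1
u_1(C vs P) = 3
u_1(D vs P) = 4
max payoff 4 at {A,D}

P1 best: {A,D}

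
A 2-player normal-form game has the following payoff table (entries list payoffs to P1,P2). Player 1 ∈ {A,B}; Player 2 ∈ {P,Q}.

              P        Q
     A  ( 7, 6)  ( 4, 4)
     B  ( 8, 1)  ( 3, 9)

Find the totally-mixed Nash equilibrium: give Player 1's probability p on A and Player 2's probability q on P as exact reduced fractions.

P1 indiff ⇒ q·7+(1-q)·4 = q·8+(1-q)·3 ⇒ q(-1) = (1-q)(-1) ⇒ q = 1/2
P2 indiff ⇒ p·6+(1-p)·1 = p·4+(1-p)·9 ⇒ p(2) = (1-p)(8) ⇒ p = 4/5

P1 mixes 4/5 on A; P2 mixes 1/2 on P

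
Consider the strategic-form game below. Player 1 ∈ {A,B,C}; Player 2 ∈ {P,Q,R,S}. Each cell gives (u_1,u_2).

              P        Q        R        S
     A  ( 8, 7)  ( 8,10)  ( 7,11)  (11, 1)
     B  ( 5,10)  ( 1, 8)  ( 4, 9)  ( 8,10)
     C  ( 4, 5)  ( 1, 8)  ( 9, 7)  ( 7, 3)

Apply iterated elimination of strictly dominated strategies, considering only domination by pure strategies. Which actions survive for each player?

Survivors P1:{A,C} P2:{Q,R}

P1 drop B (A beats it: P:8>5 Q:8>1 R:7>4 S:11>8)
P2 drop P (Q beats it: A:10>7 C:8>5)
P2 drop S (Q beats it: A:10>1 C:8>3)
P1→{A,C} P2→{Q,R}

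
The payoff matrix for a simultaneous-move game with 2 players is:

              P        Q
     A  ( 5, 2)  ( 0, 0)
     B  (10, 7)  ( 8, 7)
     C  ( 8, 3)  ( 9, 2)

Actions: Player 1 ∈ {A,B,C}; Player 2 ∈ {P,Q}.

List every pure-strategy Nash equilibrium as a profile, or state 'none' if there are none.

(A,P): not NE [P1→B gives 10>5]
(A,Q): not NE [P1→C gives 9>0; P2→P gives 2>0]
(B,P): NE
(B,Q): not NE [P1→C gives 9>8]
(C,P): not NE [P1→B gives 10>8]
(C,Q): not NE [P2→P gives 3>2]

PSNE = {(B,P)}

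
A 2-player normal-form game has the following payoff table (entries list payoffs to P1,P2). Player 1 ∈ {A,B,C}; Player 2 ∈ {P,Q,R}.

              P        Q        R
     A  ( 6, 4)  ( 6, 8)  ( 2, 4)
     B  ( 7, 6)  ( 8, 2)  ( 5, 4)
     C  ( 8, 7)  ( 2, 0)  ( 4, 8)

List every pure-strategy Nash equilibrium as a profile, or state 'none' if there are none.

(A,P): not NE [P1→C gives 8>6; P2→Q gives 8>4]
(A,Q): not NE [P1→B gives 8>6]
(A,R): not NE [P1→B gives 5>2; P2→Q gives 8>4]
(B,P): not NE [P1→C gives 8>7]
(B,Q): not NE [P2→P gives 6>2]
(B,R): not NE [P2→P gives 6>4]
(C,P): not NE [P2→R gives 8>7]
(C,Q): not NE [P1→B gives 8>2; P2→R gives 8>0]
(C,R): not NE [P1→B gives 5>4]

Equilibria: none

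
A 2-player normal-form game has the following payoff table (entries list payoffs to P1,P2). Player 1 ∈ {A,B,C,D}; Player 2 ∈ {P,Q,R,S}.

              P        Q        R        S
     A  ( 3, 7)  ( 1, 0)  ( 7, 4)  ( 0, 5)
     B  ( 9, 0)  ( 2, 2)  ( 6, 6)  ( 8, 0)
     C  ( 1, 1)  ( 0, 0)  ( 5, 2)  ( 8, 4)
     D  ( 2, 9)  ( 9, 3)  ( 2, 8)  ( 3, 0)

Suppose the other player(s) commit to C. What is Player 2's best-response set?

u_2(P vs C) = 1
u_2(Q vs C) = 0
u_2(R vs C) = 2
u_2(S vs C) = 4
max payoff 4 at {S}

BR_2 = {S}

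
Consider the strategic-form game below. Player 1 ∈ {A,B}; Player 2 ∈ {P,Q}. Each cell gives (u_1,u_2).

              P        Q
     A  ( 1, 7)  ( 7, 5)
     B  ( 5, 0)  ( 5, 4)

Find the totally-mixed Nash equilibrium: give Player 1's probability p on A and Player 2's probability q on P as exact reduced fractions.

P1 indiff ⇒ q·1+(1-q)·7 = q·5+(1-q)·5 ⇒ q(-4) = (1-q)(-2) ⇒ q = 1/3
P2 indiff ⇒ p·7+(1-p)·0 = p·5+(1-p)·4 ⇒ p(2) = (1-p)(4) ⇒ p = 2/3

p=2/3, q=1/3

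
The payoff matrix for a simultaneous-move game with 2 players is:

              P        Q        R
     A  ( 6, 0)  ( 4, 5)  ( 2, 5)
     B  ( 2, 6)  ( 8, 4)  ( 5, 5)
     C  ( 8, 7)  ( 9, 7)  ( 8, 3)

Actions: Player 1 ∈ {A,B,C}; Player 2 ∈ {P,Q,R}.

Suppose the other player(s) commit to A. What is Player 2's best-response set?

argmax u_2 = {Q,R}

u_2(P vs A) = 0
u_2(Q vs A) = 5
u_2(R vs A) = 5
max payoff 5 at {Q,R}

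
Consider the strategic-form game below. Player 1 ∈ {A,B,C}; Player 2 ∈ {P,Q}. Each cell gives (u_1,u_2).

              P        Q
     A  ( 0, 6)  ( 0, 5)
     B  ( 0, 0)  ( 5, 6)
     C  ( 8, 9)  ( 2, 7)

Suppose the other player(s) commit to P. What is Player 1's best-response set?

u_1(A vs P) = 0
u_1(B vs P) = 0
u_1(C vs P) = 8
max payoff 8 at {C}

BR_1 = {C}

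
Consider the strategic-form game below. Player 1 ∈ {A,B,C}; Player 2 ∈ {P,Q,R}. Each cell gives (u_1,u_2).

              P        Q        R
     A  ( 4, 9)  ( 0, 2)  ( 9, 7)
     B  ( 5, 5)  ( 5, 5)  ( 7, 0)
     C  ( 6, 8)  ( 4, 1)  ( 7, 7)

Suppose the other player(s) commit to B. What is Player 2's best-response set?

BR_2 = {P,Q}

u_2(P vs B) = 5
u_2(Q vs B) = 5
u_2(R vs B) = 0
max payoff 5 at {P,Q}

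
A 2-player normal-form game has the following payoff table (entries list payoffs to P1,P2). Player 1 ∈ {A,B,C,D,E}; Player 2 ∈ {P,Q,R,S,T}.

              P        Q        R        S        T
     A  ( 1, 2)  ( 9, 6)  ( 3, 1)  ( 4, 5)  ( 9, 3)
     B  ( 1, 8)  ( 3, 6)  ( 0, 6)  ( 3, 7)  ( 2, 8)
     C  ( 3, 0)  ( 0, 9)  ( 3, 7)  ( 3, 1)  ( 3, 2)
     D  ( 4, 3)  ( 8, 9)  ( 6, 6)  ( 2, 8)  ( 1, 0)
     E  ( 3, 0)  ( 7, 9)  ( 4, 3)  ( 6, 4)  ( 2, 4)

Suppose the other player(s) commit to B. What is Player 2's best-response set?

BR_2 = {P,T}

u_2(P vs B) = 8
u_2(Q vs B) = 6
u_2(R vs B) = 6
u_2(S vs B) = 7
u_2(T vs B) = 8
max payoff 8 at {P,T}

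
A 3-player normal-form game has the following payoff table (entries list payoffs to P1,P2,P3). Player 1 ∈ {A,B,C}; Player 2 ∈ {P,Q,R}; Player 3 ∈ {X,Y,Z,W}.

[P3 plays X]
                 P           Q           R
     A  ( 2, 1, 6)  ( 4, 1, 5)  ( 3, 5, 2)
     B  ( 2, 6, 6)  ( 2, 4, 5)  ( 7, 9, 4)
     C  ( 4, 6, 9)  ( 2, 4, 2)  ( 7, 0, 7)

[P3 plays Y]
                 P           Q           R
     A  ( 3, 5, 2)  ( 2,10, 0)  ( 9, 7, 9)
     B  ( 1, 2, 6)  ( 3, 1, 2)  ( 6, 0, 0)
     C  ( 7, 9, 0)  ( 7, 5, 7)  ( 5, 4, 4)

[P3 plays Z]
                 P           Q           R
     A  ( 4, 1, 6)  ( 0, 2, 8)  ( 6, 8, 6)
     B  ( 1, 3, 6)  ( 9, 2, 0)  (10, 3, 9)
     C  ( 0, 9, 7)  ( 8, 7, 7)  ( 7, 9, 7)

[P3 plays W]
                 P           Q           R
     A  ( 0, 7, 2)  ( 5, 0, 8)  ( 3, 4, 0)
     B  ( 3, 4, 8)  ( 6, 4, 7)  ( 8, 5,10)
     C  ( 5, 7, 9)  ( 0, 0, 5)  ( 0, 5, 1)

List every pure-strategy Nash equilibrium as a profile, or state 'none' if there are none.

(A,P,X): not NE [P1→C gives 4>2; P2→R gives 5>1]
(A,P,Y): not NE [P1→C gives 7>3; P2→Q gives 10>5; P3→Z gives 6>2]
(A,P,Z): not NE [P2→R gives 8>1]
(A,P,W): not NE [P1→C gives 5>0; P3→Z gives 6>2]
(A,Q,X): not NE [P2→R gives 5>1; P3→W gives 8>5]
(A,Q,Y): not NE [P1→C gives 7>2; P3→W gives 8>0]
(A,Q,Z): not NE [P1→B gives 9>0; P2→R gives 8>2]
(A,Q,W): not NE [P1→B gives 6>5; P2→P gives 7>0]
(A,R,X): not NE [P1→C gives 7>3; P3→Y gives 9>2]
(A,R,Y): not NE [P2→Q gives 10>7]
(A,R,Z): not NE [P1→B gives 10>6; P3→Y gives 9>6]
(A,R,W): not NE [P1→B gives 8>3; P2→P gives 7>4; P3→Y gives 9>0]
(B,P,X): not NE [P1→C gives 4>2; P2→R gives 9>6; P3→W gives 8>6]
(B,P,Y): not NE [P1→C gives 7>1; P3→W gives 8>6]
(B,P,Z): not NE [P1→A gives 4>1; P3→W gives 8>6]
(B,P,W): not NE [P1→C gives 5>3; P2→R gives 5>4]
(B,Q,X): not NE [P1→A gives 4>2; P2→R gives 9>4; P3→W gives 7>5]
(B,Q,Y): not NE [P1→C gives 7>3; P2→P gives 2>1; P3→W gives 7>2]
(B,Q,Z): not NE [P2→R gives 3>2; P3→W gives 7>0]
(B,Q,W): not NE [P2→R gives 5>4]
(B,R,X): not NE [P3→W gives 10>4]
(B,R,Y): not NE [P1→A gives 9>6; P2→P gives 2>0; P3→W gives 10>0]
(B,R,Z): not NE [P3→W gives 10>9]
(B,R,W): NE
(C,P,X): NE
(C,P,Y): not NE [P3→W gives 9>0]
(C,P,Z): not NE [P1→A gives 4>0; P3→W gives 9>7]
(C,P,W): NE
(C,Q,X): not NE [P1→A gives 4>2; P2→P gives 6>4; P3→Z gives 7>2]
(C,Q,Y): not NE [P2→P gives 9>5]
(C,Q,Z): not NE [P1→B gives 9>8; P2→R gives 9>7]
(C,Q,W): not NE [P1→B gives 6>0; P2→P gives 7>0; P3→Z gives 7>5]
(C,R,X): not NE [P2→P gives 6>0]
(C,R,Y): not NE [P1→A gives 9>5; P2→P gives 9>4; P3→Z gives 7>4]
(C,R,Z): not NE [P1→B gives 10>7]
(C,R,W): not NE [P1→B gives 8>0; P2→P gives 7>5; P3→Z gives 7>1]

Nash profiles: (B,R,W), (C,P,X), (C,P,W)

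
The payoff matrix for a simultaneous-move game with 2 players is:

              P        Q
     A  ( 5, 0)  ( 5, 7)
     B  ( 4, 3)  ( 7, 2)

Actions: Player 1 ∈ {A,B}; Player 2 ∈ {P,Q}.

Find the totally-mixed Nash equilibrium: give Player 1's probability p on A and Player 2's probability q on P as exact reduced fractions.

P1 mixes 1/8 on A; P2 mixes 2/3 on P

P1 indiff ⇒ q·5+(1-q)·5 = q·4+(1-q)·7 ⇒ q(1) = (1-q)(2) ⇒ q = 2/3
P2 indiff ⇒ p·0+(1-p)·3 = p·7+(1-p)·2 ⇒ p(-7) = (1-p)(-1) ⇒ p = 1/8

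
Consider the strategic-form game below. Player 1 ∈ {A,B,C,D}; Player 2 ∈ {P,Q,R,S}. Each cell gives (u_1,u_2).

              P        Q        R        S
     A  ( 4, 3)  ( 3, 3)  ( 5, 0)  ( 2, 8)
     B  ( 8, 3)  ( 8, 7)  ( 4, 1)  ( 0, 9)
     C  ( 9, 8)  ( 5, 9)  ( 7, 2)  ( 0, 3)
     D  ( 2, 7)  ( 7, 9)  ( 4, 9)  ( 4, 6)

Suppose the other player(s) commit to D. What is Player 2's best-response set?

argmax u_2 = {Q,R}

u_2(P vs D) = 7
u_2(Q vs D) = 9
u_2(R vs D) = 9
u_2(S vs D) = 6
max payoff 9 at {Q,R}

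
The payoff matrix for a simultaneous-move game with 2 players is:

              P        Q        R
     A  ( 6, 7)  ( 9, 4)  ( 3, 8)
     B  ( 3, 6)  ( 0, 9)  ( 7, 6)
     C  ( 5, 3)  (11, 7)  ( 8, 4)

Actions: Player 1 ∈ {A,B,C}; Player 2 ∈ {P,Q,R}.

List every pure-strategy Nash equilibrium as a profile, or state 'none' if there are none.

NE set: (C,Q)

(A,P): not NE [P2→R gives 8>7]
(A,Q): not NE [P1→C gives 11>9; P2→R gives 8>4]
(A,R): not NE [P1→C gives 8>3]
(B,P): not NE [P1→A gives 6>3; P2→Q gives 9>6]
(B,Q): not NE [P1→C gives 11>0]
(B,R): not NE [P1→C gives 8>7; P2→Q gives 9>6]
(C,P): not NE [P1→A gives 6>5; P2→Q gives 7>3]
(C,Q): NE
(C,R): not NE [P2→Q gives 7>4]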